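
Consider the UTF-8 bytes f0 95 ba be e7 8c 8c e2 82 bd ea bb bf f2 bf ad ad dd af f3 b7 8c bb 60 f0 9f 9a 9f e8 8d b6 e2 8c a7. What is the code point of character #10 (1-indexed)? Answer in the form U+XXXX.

Offset 0: leading byte 0xF0 = 11110000 → 4-byte char #1 = F0 95 BA BE.
Offset 4: leading byte 0xE7 = 11100111 → 3-byte char #2 = E7 8C 8C.
Offset 7: leading byte 0xE2 = 11100010 → 3-byte char #3 = E2 82 BD.
Offset 10: leading byte 0xEA = 11101010 → 3-byte char #4 = EA BB BF.
Offset 13: leading byte 0xF2 = 11110010 → 4-byte char #5 = F2 BF AD AD.
Offset 17: leading byte 0xDD = 11011101 → 2-byte char #6 = DD AF.
Offset 19: leading byte 0xF3 = 11110011 → 4-byte char #7 = F3 B7 8C BB.
Offset 23: leading byte 0x60 = 01100000 → 1-byte char #8 = 60.
Offset 24: leading byte 0xF0 = 11110000 → 4-byte char #9 = F0 9F 9A 9F.
Offset 28: leading byte 0xE8 = 11101000 → 3-byte char #10 = E8 8D B6.
Leading byte 0xE8 = 11101000 matches 1110xxxx → 3-byte sequence.
Byte 1: 0xE8 = 11101000, payload 1000 (4 bits).
Byte 2: 0x8D = 10001101 (10xxxxxx ✓), payload 001101.
Byte 3: 0xB6 = 10110110 (10xxxxxx ✓), payload 110110.
Concatenate: 1000001101110110 = 0x8376 (16 bits → U+8376).

U+8376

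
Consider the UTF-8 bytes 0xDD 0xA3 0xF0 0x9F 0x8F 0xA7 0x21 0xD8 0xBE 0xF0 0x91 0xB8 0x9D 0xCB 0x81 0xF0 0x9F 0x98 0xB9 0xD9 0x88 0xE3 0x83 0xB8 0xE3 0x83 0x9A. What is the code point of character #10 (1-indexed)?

U+30DA

Offset 0: leading byte 0xDD = 11011101 → 2-byte char #1 = DD A3.
Offset 2: leading byte 0xF0 = 11110000 → 4-byte char #2 = F0 9F 8F A7.
Offset 6: leading byte 0x21 = 00100001 → 1-byte char #3 = 21.
Offset 7: leading byte 0xD8 = 11011000 → 2-byte char #4 = D8 BE.
Offset 9: leading byte 0xF0 = 11110000 → 4-byte char #5 = F0 91 B8 9D.
Offset 13: leading byte 0xCB = 11001011 → 2-byte char #6 = CB 81.
Offset 15: leading byte 0xF0 = 11110000 → 4-byte char #7 = F0 9F 98 B9.
Offset 19: leading byte 0xD9 = 11011001 → 2-byte char #8 = D9 88.
Offset 21: leading byte 0xE3 = 11100011 → 3-byte char #9 = E3 83 B8.
Offset 24: leading byte 0xE3 = 11100011 → 3-byte char #10 = E3 83 9A.
Leading byte 0xE3 = 11100011 matches 1110xxxx → 3-byte sequence.
Byte 1: 0xE3 = 11100011, payload 0011 (4 bits).
Byte 2: 0x83 = 10000011 (10xxxxxx ✓), payload 000011.
Byte 3: 0x9A = 10011010 (10xxxxxx ✓), payload 011010.
Concatenate: 0011000011011010 = 0x30DA (16 bits → U+30DA).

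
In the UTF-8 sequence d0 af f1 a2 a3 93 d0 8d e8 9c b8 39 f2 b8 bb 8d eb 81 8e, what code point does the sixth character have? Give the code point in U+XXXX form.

U+B8ECD

Offset 0: leading byte 0xD0 = 11010000 → 2-byte char #1 = D0 AF.
Offset 2: leading byte 0xF1 = 11110001 → 4-byte char #2 = F1 A2 A3 93.
Offset 6: leading byte 0xD0 = 11010000 → 2-byte char #3 = D0 8D.
Offset 8: leading byte 0xE8 = 11101000 → 3-byte char #4 = E8 9C B8.
Offset 11: leading byte 0x39 = 00111001 → 1-byte char #5 = 39.
Offset 12: leading byte 0xF2 = 11110010 → 4-byte char #6 = F2 B8 BB 8D.
Leading byte 0xF2 = 11110010 matches 11110xxx → 4-byte sequence.
Byte 1: 0xF2 = 11110010, payload 010 (3 bits).
Byte 2: 0xB8 = 10111000 (10xxxxxx ✓), payload 111000.
Byte 3: 0xBB = 10111011 (10xxxxxx ✓), payload 111011.
Byte 4: 0x8D = 10001101 (10xxxxxx ✓), payload 001101.
Concatenate: 010111000111011001101 = 0xB8ECD (21 bits → U+B8ECD).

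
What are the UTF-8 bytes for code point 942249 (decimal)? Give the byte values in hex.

U+E60A9 = 0xE60A9 = 942249 decimal. In range U+10000–U+10FFFF → 4-byte form: 11110xxx 10xxxxxx 10xxxxxx 10xxxxxx.
Binary (21 bits): 011100110000010101001.
Split 3+6+6+6: 011 | 100110 | 000010 | 101001.
Byte 1: 11110011 = 0xF3.
Byte 2: 10100110 = 0xA6.
Byte 3: 10000010 = 0x82.
Byte 4: 10101001 = 0xA9.

F3 A6 82 A9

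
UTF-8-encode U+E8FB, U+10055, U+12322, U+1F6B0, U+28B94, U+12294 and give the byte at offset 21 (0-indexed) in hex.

U+E8FB → 3-byte form EE A3 BB at offsets 0–2.
U+10055 → 4-byte form F0 90 81 95 at offsets 3–6.
U+12322 → 4-byte form F0 92 8C A2 at offsets 7–10.
U+1F6B0 → 4-byte form F0 9F 9A B0 at offsets 11–14.
U+28B94 → 4-byte form F0 A8 AE 94 at offsets 15–18.
U+12294 → 4-byte form F0 92 8A 94 at offsets 19–22.
Offset 21 falls in char 6's range; it's byte 3 of F0 92 8A 94 = 0x8A.

0x8A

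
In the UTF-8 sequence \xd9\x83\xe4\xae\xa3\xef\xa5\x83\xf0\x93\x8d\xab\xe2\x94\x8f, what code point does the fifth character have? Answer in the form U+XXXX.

U+250F

Offset 0: leading byte 0xD9 = 11011001 → 2-byte char #1 = D9 83.
Offset 2: leading byte 0xE4 = 11100100 → 3-byte char #2 = E4 AE A3.
Offset 5: leading byte 0xEF = 11101111 → 3-byte char #3 = EF A5 83.
Offset 8: leading byte 0xF0 = 11110000 → 4-byte char #4 = F0 93 8D AB.
Offset 12: leading byte 0xE2 = 11100010 → 3-byte char #5 = E2 94 8F.
Leading byte 0xE2 = 11100010 matches 1110xxxx → 3-byte sequence.
Byte 1: 0xE2 = 11100010, payload 0010 (4 bits).
Byte 2: 0x94 = 10010100 (10xxxxxx ✓), payload 010100.
Byte 3: 0x8F = 10001111 (10xxxxxx ✓), payload 001111.
Concatenate: 0010010100001111 = 0x250F (16 bits → U+250F).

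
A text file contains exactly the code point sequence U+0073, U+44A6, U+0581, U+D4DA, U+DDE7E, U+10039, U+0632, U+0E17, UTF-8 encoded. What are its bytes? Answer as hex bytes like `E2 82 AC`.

73 E4 92 A6 D6 81 ED 93 9A F3 9D B9 BE F0 90 80 B9 D8 B2 E0 B8 97

U+0073: 1-byte form → 73.
U+44A6: 3-byte form → E4 92 A6.
U+0581: 2-byte form → D6 81.
U+D4DA: 3-byte form → ED 93 9A.
U+DDE7E: 4-byte form → F3 9D B9 BE.
U+10039: 4-byte form → F0 90 80 B9.
U+0632: 2-byte form → D8 B2.
U+0E17: 3-byte form → E0 B8 97.
Concatenated (22 bytes): 73 E4 92 A6 D6 81 ED 93 9A F3 9D B9 BE F0 90 80 B9 D8 B2 E0 B8 97.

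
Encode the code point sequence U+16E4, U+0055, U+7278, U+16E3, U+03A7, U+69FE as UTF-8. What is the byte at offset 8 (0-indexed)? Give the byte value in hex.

U+16E4 → 3-byte form E1 9B A4 at offsets 0–2.
U+0055 → 1-byte form 55 at offsets 3–3.
U+7278 → 3-byte form E7 89 B8 at offsets 4–6.
U+16E3 → 3-byte form E1 9B A3 at offsets 7–9.
Offset 8 falls in char 4's range; it's byte 2 of E1 9B A3 = 0x9B.

0x9B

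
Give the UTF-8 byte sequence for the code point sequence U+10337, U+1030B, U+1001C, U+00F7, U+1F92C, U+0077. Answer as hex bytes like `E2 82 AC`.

F0 90 8C B7 F0 90 8C 8B F0 90 80 9C C3 B7 F0 9F A4 AC 77

U+10337: 4-byte form → F0 90 8C B7.
U+1030B: 4-byte form → F0 90 8C 8B.
U+1001C: 4-byte form → F0 90 80 9C.
U+00F7: 2-byte form → C3 B7.
U+1F92C: 4-byte form → F0 9F A4 AC.
U+0077: 1-byte form → 77.
Concatenated (19 bytes): F0 90 8C B7 F0 90 8C 8B F0 90 80 9C C3 B7 F0 9F A4 AC 77.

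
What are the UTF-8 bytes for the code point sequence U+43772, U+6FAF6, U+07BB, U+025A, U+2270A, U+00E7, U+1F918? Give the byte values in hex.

F1 83 9D B2 F1 AF AB B6 DE BB C9 9A F0 A2 9C 8A C3 A7 F0 9F A4 98

U+43772: 4-byte form → F1 83 9D B2.
U+6FAF6: 4-byte form → F1 AF AB B6.
U+07BB: 2-byte form → DE BB.
U+025A: 2-byte form → C9 9A.
U+2270A: 4-byte form → F0 A2 9C 8A.
U+00E7: 2-byte form → C3 A7.
U+1F918: 4-byte form → F0 9F A4 98.
Concatenated (22 bytes): F1 83 9D B2 F1 AF AB B6 DE BB C9 9A F0 A2 9C 8A C3 A7 F0 9F A4 98.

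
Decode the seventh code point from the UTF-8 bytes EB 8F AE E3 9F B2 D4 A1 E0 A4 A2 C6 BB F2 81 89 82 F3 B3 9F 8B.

U+F37CB

Offset 0: leading byte 0xEB = 11101011 → 3-byte char #1 = EB 8F AE.
Offset 3: leading byte 0xE3 = 11100011 → 3-byte char #2 = E3 9F B2.
Offset 6: leading byte 0xD4 = 11010100 → 2-byte char #3 = D4 A1.
Offset 8: leading byte 0xE0 = 11100000 → 3-byte char #4 = E0 A4 A2.
Offset 11: leading byte 0xC6 = 11000110 → 2-byte char #5 = C6 BB.
Offset 13: leading byte 0xF2 = 11110010 → 4-byte char #6 = F2 81 89 82.
Offset 17: leading byte 0xF3 = 11110011 → 4-byte char #7 = F3 B3 9F 8B.
Leading byte 0xF3 = 11110011 matches 11110xxx → 4-byte sequence.
Byte 1: 0xF3 = 11110011, payload 011 (3 bits).
Byte 2: 0xB3 = 10110011 (10xxxxxx ✓), payload 110011.
Byte 3: 0x9F = 10011111 (10xxxxxx ✓), payload 011111.
Byte 4: 0x8B = 10001011 (10xxxxxx ✓), payload 001011.
Concatenate: 011110011011111001011 = 0xF37CB (21 bits → U+F37CB).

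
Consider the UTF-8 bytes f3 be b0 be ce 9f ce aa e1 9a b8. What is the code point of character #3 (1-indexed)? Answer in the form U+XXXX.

U+03AA

Offset 0: leading byte 0xF3 = 11110011 → 4-byte char #1 = F3 BE B0 BE.
Offset 4: leading byte 0xCE = 11001110 → 2-byte char #2 = CE 9F.
Offset 6: leading byte 0xCE = 11001110 → 2-byte char #3 = CE AA.
Leading byte 0xCE = 11001110 matches 110xxxxx → 2-byte sequence.
Byte 1: 0xCE = 11001110, payload 01110 (5 bits).
Byte 2: 0xAA = 10101010 (10xxxxxx ✓), payload 101010.
Concatenate: 01110101010 = 0x3AA (11 bits → U+03AA).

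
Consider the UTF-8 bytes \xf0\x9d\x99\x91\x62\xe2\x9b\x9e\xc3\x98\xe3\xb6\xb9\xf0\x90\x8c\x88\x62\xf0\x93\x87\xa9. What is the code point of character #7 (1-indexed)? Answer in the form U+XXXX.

Offset 0: leading byte 0xF0 = 11110000 → 4-byte char #1 = F0 9D 99 91.
Offset 4: leading byte 0x62 = 01100010 → 1-byte char #2 = 62.
Offset 5: leading byte 0xE2 = 11100010 → 3-byte char #3 = E2 9B 9E.
Offset 8: leading byte 0xC3 = 11000011 → 2-byte char #4 = C3 98.
Offset 10: leading byte 0xE3 = 11100011 → 3-byte char #5 = E3 B6 B9.
Offset 13: leading byte 0xF0 = 11110000 → 4-byte char #6 = F0 90 8C 88.
Offset 17: leading byte 0x62 = 01100010 → 1-byte char #7 = 62.
Leading byte 0x62 = 01100010 matches 0xxxxxxx → 1-byte sequence.
Byte 1: 0x62 = 01100010, payload 1100010 (7 bits).
Concatenate: 1100010 = 0x62 (7 bits → U+0062).

U+0062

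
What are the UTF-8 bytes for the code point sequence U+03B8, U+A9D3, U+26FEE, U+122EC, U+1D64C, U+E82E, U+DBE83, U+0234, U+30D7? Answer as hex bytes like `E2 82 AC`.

U+03B8: 2-byte form → CE B8.
U+A9D3: 3-byte form → EA A7 93.
U+26FEE: 4-byte form → F0 A6 BF AE.
U+122EC: 4-byte form → F0 92 8B AC.
U+1D64C: 4-byte form → F0 9D 99 8C.
U+E82E: 3-byte form → EE A0 AE.
U+DBE83: 4-byte form → F3 9B BA 83.
U+0234: 2-byte form → C8 B4.
U+30D7: 3-byte form → E3 83 97.
Concatenated (29 bytes): CE B8 EA A7 93 F0 A6 BF AE F0 92 8B AC F0 9D 99 8C EE A0 AE F3 9B BA 83 C8 B4 E3 83 97.

CE B8 EA A7 93 F0 A6 BF AE F0 92 8B AC F0 9D 99 8C EE A0 AE F3 9B BA 83 C8 B4 E3 83 97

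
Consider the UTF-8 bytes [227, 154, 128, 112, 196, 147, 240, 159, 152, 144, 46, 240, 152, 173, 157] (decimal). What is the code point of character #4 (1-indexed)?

Offset 0: leading byte 0xE3 = 11100011 → 3-byte char #1 = E3 9A 80.
Offset 3: leading byte 0x70 = 01110000 → 1-byte char #2 = 70.
Offset 4: leading byte 0xC4 = 11000100 → 2-byte char #3 = C4 93.
Offset 6: leading byte 0xF0 = 11110000 → 4-byte char #4 = F0 9F 98 90.
Leading byte 0xF0 = 11110000 matches 11110xxx → 4-byte sequence.
Byte 1: 0xF0 = 11110000, payload 000 (3 bits).
Byte 2: 0x9F = 10011111 (10xxxxxx ✓), payload 011111.
Byte 3: 0x98 = 10011000 (10xxxxxx ✓), payload 011000.
Byte 4: 0x90 = 10010000 (10xxxxxx ✓), payload 010000.
Concatenate: 000011111011000010000 = 0x1F610 (21 bits → U+1F610).

U+1F610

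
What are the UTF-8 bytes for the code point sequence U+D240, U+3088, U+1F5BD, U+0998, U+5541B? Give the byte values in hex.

ED 89 80 E3 82 88 F0 9F 96 BD E0 A6 98 F1 95 90 9B

U+D240: 3-byte form → ED 89 80.
U+3088: 3-byte form → E3 82 88.
U+1F5BD: 4-byte form → F0 9F 96 BD.
U+0998: 3-byte form → E0 A6 98.
U+5541B: 4-byte form → F1 95 90 9B.
Concatenated (17 bytes): ED 89 80 E3 82 88 F0 9F 96 BD E0 A6 98 F1 95 90 9B.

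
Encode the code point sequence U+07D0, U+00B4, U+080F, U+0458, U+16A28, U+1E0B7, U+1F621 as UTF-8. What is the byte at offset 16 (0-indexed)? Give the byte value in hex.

U+07D0 → 2-byte form DF 90 at offsets 0–1.
U+00B4 → 2-byte form C2 B4 at offsets 2–3.
U+080F → 3-byte form E0 A0 8F at offsets 4–6.
U+0458 → 2-byte form D1 98 at offsets 7–8.
U+16A28 → 4-byte form F0 96 A8 A8 at offsets 9–12.
U+1E0B7 → 4-byte form F0 9E 82 B7 at offsets 13–16.
Offset 16 falls in char 6's range; it's byte 4 of F0 9E 82 B7 = 0xB7.

0xB7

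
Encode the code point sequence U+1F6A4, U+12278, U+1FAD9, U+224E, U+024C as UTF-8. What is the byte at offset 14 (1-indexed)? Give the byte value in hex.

1-indexed offset 14 is 0-indexed offset 13.
U+1F6A4 → 4-byte form F0 9F 9A A4 at offsets 0–3.
U+12278 → 4-byte form F0 92 89 B8 at offsets 4–7.
U+1FAD9 → 4-byte form F0 9F AB 99 at offsets 8–11.
U+224E → 3-byte form E2 89 8E at offsets 12–14.
Offset 13 falls in char 4's range; it's byte 2 of E2 89 8E = 0x89.

0x89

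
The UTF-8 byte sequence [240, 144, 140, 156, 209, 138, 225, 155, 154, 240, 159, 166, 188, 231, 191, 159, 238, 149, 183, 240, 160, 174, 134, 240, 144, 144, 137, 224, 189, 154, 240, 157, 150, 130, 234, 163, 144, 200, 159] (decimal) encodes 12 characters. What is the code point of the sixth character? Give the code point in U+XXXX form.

Offset 0: leading byte 0xF0 = 11110000 → 4-byte char #1 = F0 90 8C 9C.
Offset 4: leading byte 0xD1 = 11010001 → 2-byte char #2 = D1 8A.
Offset 6: leading byte 0xE1 = 11100001 → 3-byte char #3 = E1 9B 9A.
Offset 9: leading byte 0xF0 = 11110000 → 4-byte char #4 = F0 9F A6 BC.
Offset 13: leading byte 0xE7 = 11100111 → 3-byte char #5 = E7 BF 9F.
Offset 16: leading byte 0xEE = 11101110 → 3-byte char #6 = EE 95 B7.
Leading byte 0xEE = 11101110 matches 1110xxxx → 3-byte sequence.
Byte 1: 0xEE = 11101110, payload 1110 (4 bits).
Byte 2: 0x95 = 10010101 (10xxxxxx ✓), payload 010101.
Byte 3: 0xB7 = 10110111 (10xxxxxx ✓), payload 110111.
Concatenate: 1110010101110111 = 0xE577 (16 bits → U+E577).

U+E577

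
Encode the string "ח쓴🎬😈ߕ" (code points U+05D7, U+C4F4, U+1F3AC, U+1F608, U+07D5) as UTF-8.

U+05D7: 2-byte form → D7 97.
U+C4F4: 3-byte form → EC 93 B4.
U+1F3AC: 4-byte form → F0 9F 8E AC.
U+1F608: 4-byte form → F0 9F 98 88.
U+07D5: 2-byte form → DF 95.
Concatenated (15 bytes): D7 97 EC 93 B4 F0 9F 8E AC F0 9F 98 88 DF 95.

D7 97 EC 93 B4 F0 9F 8E AC F0 9F 98 88 DF 95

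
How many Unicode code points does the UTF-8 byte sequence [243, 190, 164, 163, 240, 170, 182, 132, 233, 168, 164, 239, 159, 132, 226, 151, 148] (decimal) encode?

5

Byte at offset 0: 0xF3 = 11110011 → 4-byte char (#1). Advance 4.
Byte at offset 4: 0xF0 = 11110000 → 4-byte char (#2). Advance 4.
Byte at offset 8: 0xE9 = 11101001 → 3-byte char (#3). Advance 3.
Byte at offset 11: 0xEF = 11101111 → 3-byte char (#4). Advance 3.
Byte at offset 14: 0xE2 = 11100010 → 3-byte char (#5). Advance 3.
Reached end at offset 17 after 5 code points.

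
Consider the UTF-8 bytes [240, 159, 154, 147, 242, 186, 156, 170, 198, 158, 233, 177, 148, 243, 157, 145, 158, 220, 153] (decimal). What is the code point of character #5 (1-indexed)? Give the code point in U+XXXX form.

Offset 0: leading byte 0xF0 = 11110000 → 4-byte char #1 = F0 9F 9A 93.
Offset 4: leading byte 0xF2 = 11110010 → 4-byte char #2 = F2 BA 9C AA.
Offset 8: leading byte 0xC6 = 11000110 → 2-byte char #3 = C6 9E.
Offset 10: leading byte 0xE9 = 11101001 → 3-byte char #4 = E9 B1 94.
Offset 13: leading byte 0xF3 = 11110011 → 4-byte char #5 = F3 9D 91 9E.
Leading byte 0xF3 = 11110011 matches 11110xxx → 4-byte sequence.
Byte 1: 0xF3 = 11110011, payload 011 (3 bits).
Byte 2: 0x9D = 10011101 (10xxxxxx ✓), payload 011101.
Byte 3: 0x91 = 10010001 (10xxxxxx ✓), payload 010001.
Byte 4: 0x9E = 10011110 (10xxxxxx ✓), payload 011110.
Concatenate: 011011101010001011110 = 0xDD45E (21 bits → U+DD45E).

U+DD45E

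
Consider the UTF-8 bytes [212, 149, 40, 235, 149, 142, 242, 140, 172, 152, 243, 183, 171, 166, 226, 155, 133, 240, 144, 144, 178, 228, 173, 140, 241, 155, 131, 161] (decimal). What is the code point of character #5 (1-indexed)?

Offset 0: leading byte 0xD4 = 11010100 → 2-byte char #1 = D4 95.
Offset 2: leading byte 0x28 = 00101000 → 1-byte char #2 = 28.
Offset 3: leading byte 0xEB = 11101011 → 3-byte char #3 = EB 95 8E.
Offset 6: leading byte 0xF2 = 11110010 → 4-byte char #4 = F2 8C AC 98.
Offset 10: leading byte 0xF3 = 11110011 → 4-byte char #5 = F3 B7 AB A6.
Leading byte 0xF3 = 11110011 matches 11110xxx → 4-byte sequence.
Byte 1: 0xF3 = 11110011, payload 011 (3 bits).
Byte 2: 0xB7 = 10110111 (10xxxxxx ✓), payload 110111.
Byte 3: 0xAB = 10101011 (10xxxxxx ✓), payload 101011.
Byte 4: 0xA6 = 10100110 (10xxxxxx ✓), payload 100110.
Concatenate: 011110111101011100110 = 0xF7AE6 (21 bits → U+F7AE6).

U+F7AE6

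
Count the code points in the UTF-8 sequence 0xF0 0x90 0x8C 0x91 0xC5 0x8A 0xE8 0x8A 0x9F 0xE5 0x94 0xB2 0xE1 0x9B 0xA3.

Byte at offset 0: 0xF0 = 11110000 → 4-byte char (#1). Advance 4.
Byte at offset 4: 0xC5 = 11000101 → 2-byte char (#2). Advance 2.
Byte at offset 6: 0xE8 = 11101000 → 3-byte char (#3). Advance 3.
Byte at offset 9: 0xE5 = 11100101 → 3-byte char (#4). Advance 3.
Byte at offset 12: 0xE1 = 11100001 → 3-byte char (#5). Advance 3.
Reached end at offset 15 after 5 code points.

5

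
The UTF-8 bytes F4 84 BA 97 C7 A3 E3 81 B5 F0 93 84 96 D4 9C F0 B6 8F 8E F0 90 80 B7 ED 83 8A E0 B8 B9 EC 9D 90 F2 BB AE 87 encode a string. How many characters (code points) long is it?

Byte at offset 0: 0xF4 = 11110100 → 4-byte char (#1). Advance 4.
Byte at offset 4: 0xC7 = 11000111 → 2-byte char (#2). Advance 2.
Byte at offset 6: 0xE3 = 11100011 → 3-byte char (#3). Advance 3.
Byte at offset 9: 0xF0 = 11110000 → 4-byte char (#4). Advance 4.
Byte at offset 13: 0xD4 = 11010100 → 2-byte char (#5). Advance 2.
Byte at offset 15: 0xF0 = 11110000 → 4-byte char (#6). Advance 4.
Byte at offset 19: 0xF0 = 11110000 → 4-byte char (#7). Advance 4.
Byte at offset 23: 0xED = 11101101 → 3-byte char (#8). Advance 3.
Byte at offset 26: 0xE0 = 11100000 → 3-byte char (#9). Advance 3.
Byte at offset 29: 0xEC = 11101100 → 3-byte char (#10). Advance 3.
Byte at offset 32: 0xF2 = 11110010 → 4-byte char (#11). Advance 4.
Reached end at offset 36 after 11 code points.

11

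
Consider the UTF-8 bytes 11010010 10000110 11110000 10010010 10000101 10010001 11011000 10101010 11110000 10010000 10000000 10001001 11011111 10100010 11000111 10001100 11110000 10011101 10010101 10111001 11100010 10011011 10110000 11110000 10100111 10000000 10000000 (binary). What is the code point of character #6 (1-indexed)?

Offset 0: leading byte 0xD2 = 11010010 → 2-byte char #1 = D2 86.
Offset 2: leading byte 0xF0 = 11110000 → 4-byte char #2 = F0 92 85 91.
Offset 6: leading byte 0xD8 = 11011000 → 2-byte char #3 = D8 AA.
Offset 8: leading byte 0xF0 = 11110000 → 4-byte char #4 = F0 90 80 89.
Offset 12: leading byte 0xDF = 11011111 → 2-byte char #5 = DF A2.
Offset 14: leading byte 0xC7 = 11000111 → 2-byte char #6 = C7 8C.
Leading byte 0xC7 = 11000111 matches 110xxxxx → 2-byte sequence.
Byte 1: 0xC7 = 11000111, payload 00111 (5 bits).
Byte 2: 0x8C = 10001100 (10xxxxxx ✓), payload 001100.
Concatenate: 00111001100 = 0x1CC (11 bits → U+01CC).

U+01CC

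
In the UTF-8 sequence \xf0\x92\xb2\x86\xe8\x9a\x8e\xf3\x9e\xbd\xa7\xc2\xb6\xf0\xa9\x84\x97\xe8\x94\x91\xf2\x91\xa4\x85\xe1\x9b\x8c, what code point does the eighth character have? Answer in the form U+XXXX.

Offset 0: leading byte 0xF0 = 11110000 → 4-byte char #1 = F0 92 B2 86.
Offset 4: leading byte 0xE8 = 11101000 → 3-byte char #2 = E8 9A 8E.
Offset 7: leading byte 0xF3 = 11110011 → 4-byte char #3 = F3 9E BD A7.
Offset 11: leading byte 0xC2 = 11000010 → 2-byte char #4 = C2 B6.
Offset 13: leading byte 0xF0 = 11110000 → 4-byte char #5 = F0 A9 84 97.
Offset 17: leading byte 0xE8 = 11101000 → 3-byte char #6 = E8 94 91.
Offset 20: leading byte 0xF2 = 11110010 → 4-byte char #7 = F2 91 A4 85.
Offset 24: leading byte 0xE1 = 11100001 → 3-byte char #8 = E1 9B 8C.
Leading byte 0xE1 = 11100001 matches 1110xxxx → 3-byte sequence.
Byte 1: 0xE1 = 11100001, payload 0001 (4 bits).
Byte 2: 0x9B = 10011011 (10xxxxxx ✓), payload 011011.
Byte 3: 0x8C = 10001100 (10xxxxxx ✓), payload 001100.
Concatenate: 0001011011001100 = 0x16CC (16 bits → U+16CC).

U+16CC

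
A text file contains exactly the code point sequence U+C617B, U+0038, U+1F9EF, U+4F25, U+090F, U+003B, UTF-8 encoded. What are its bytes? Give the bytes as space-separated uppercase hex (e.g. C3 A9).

U+C617B: 4-byte form → F3 86 85 BB.
U+0038: 1-byte form → 38.
U+1F9EF: 4-byte form → F0 9F A7 AF.
U+4F25: 3-byte form → E4 BC A5.
U+090F: 3-byte form → E0 A4 8F.
U+003B: 1-byte form → 3B.
Concatenated (16 bytes): F3 86 85 BB 38 F0 9F A7 AF E4 BC A5 E0 A4 8F 3B.

F3 86 85 BB 38 F0 9F A7 AF E4 BC A5 E0 A4 8F 3B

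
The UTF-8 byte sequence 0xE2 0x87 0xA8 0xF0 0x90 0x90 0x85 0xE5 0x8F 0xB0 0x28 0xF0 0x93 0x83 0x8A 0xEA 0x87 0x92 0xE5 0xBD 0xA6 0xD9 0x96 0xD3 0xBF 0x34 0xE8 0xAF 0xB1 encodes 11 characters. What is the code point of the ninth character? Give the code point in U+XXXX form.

U+04FF

Offset 0: leading byte 0xE2 = 11100010 → 3-byte char #1 = E2 87 A8.
Offset 3: leading byte 0xF0 = 11110000 → 4-byte char #2 = F0 90 90 85.
Offset 7: leading byte 0xE5 = 11100101 → 3-byte char #3 = E5 8F B0.
Offset 10: leading byte 0x28 = 00101000 → 1-byte char #4 = 28.
Offset 11: leading byte 0xF0 = 11110000 → 4-byte char #5 = F0 93 83 8A.
Offset 15: leading byte 0xEA = 11101010 → 3-byte char #6 = EA 87 92.
Offset 18: leading byte 0xE5 = 11100101 → 3-byte char #7 = E5 BD A6.
Offset 21: leading byte 0xD9 = 11011001 → 2-byte char #8 = D9 96.
Offset 23: leading byte 0xD3 = 11010011 → 2-byte char #9 = D3 BF.
Leading byte 0xD3 = 11010011 matches 110xxxxx → 2-byte sequence.
Byte 1: 0xD3 = 11010011, payload 10011 (5 bits).
Byte 2: 0xBF = 10111111 (10xxxxxx ✓), payload 111111.
Concatenate: 10011111111 = 0x4FF (11 bits → U+04FF).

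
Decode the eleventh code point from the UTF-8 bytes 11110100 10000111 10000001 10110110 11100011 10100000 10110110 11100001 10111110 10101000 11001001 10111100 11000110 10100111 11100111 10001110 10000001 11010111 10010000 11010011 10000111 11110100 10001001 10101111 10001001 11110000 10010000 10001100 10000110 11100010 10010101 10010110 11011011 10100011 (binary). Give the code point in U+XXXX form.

U+2556

Offset 0: leading byte 0xF4 = 11110100 → 4-byte char #1 = F4 87 81 B6.
Offset 4: leading byte 0xE3 = 11100011 → 3-byte char #2 = E3 A0 B6.
Offset 7: leading byte 0xE1 = 11100001 → 3-byte char #3 = E1 BE A8.
Offset 10: leading byte 0xC9 = 11001001 → 2-byte char #4 = C9 BC.
Offset 12: leading byte 0xC6 = 11000110 → 2-byte char #5 = C6 A7.
Offset 14: leading byte 0xE7 = 11100111 → 3-byte char #6 = E7 8E 81.
Offset 17: leading byte 0xD7 = 11010111 → 2-byte char #7 = D7 90.
Offset 19: leading byte 0xD3 = 11010011 → 2-byte char #8 = D3 87.
Offset 21: leading byte 0xF4 = 11110100 → 4-byte char #9 = F4 89 AF 89.
Offset 25: leading byte 0xF0 = 11110000 → 4-byte char #10 = F0 90 8C 86.
Offset 29: leading byte 0xE2 = 11100010 → 3-byte char #11 = E2 95 96.
Leading byte 0xE2 = 11100010 matches 1110xxxx → 3-byte sequence.
Byte 1: 0xE2 = 11100010, payload 0010 (4 bits).
Byte 2: 0x95 = 10010101 (10xxxxxx ✓), payload 010101.
Byte 3: 0x96 = 10010110 (10xxxxxx ✓), payload 010110.
Concatenate: 0010010101010110 = 0x2556 (16 bits → U+2556).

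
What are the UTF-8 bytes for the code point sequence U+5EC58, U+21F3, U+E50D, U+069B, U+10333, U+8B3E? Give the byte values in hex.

U+5EC58: 4-byte form → F1 9E B1 98.
U+21F3: 3-byte form → E2 87 B3.
U+E50D: 3-byte form → EE 94 8D.
U+069B: 2-byte form → DA 9B.
U+10333: 4-byte form → F0 90 8C B3.
U+8B3E: 3-byte form → E8 AC BE.
Concatenated (19 bytes): F1 9E B1 98 E2 87 B3 EE 94 8D DA 9B F0 90 8C B3 E8 AC BE.

F1 9E B1 98 E2 87 B3 EE 94 8D DA 9B F0 90 8C B3 E8 AC BE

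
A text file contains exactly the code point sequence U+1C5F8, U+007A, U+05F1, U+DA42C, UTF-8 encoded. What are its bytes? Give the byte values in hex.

F0 9C 97 B8 7A D7 B1 F3 9A 90 AC

U+1C5F8: 4-byte form → F0 9C 97 B8.
U+007A: 1-byte form → 7A.
U+05F1: 2-byte form → D7 B1.
U+DA42C: 4-byte form → F3 9A 90 AC.
Concatenated (11 bytes): F0 9C 97 B8 7A D7 B1 F3 9A 90 AC.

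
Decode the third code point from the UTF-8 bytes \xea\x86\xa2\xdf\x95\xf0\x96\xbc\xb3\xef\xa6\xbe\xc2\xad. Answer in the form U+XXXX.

U+16F33

Offset 0: leading byte 0xEA = 11101010 → 3-byte char #1 = EA 86 A2.
Offset 3: leading byte 0xDF = 11011111 → 2-byte char #2 = DF 95.
Offset 5: leading byte 0xF0 = 11110000 → 4-byte char #3 = F0 96 BC B3.
Leading byte 0xF0 = 11110000 matches 11110xxx → 4-byte sequence.
Byte 1: 0xF0 = 11110000, payload 000 (3 bits).
Byte 2: 0x96 = 10010110 (10xxxxxx ✓), payload 010110.
Byte 3: 0xBC = 10111100 (10xxxxxx ✓), payload 111100.
Byte 4: 0xB3 = 10110011 (10xxxxxx ✓), payload 110011.
Concatenate: 000010110111100110011 = 0x16F33 (21 bits → U+16F33).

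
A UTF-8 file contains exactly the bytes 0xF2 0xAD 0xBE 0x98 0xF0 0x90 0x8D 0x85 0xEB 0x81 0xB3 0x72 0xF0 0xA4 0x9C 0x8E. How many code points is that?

5

Byte at offset 0: 0xF2 = 11110010 → 4-byte char (#1). Advance 4.
Byte at offset 4: 0xF0 = 11110000 → 4-byte char (#2). Advance 4.
Byte at offset 8: 0xEB = 11101011 → 3-byte char (#3). Advance 3.
Byte at offset 11: 0x72 = 01110010 → 1-byte char (#4). Advance 1.
Byte at offset 12: 0xF0 = 11110000 → 4-byte char (#5). Advance 4.
Reached end at offset 16 after 5 code points.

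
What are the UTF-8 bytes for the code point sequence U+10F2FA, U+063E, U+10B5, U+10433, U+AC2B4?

F4 8F 8B BA D8 BE E1 82 B5 F0 90 90 B3 F2 AC 8A B4

U+10F2FA: 4-byte form → F4 8F 8B BA.
U+063E: 2-byte form → D8 BE.
U+10B5: 3-byte form → E1 82 B5.
U+10433: 4-byte form → F0 90 90 B3.
U+AC2B4: 4-byte form → F2 AC 8A B4.
Concatenated (17 bytes): F4 8F 8B BA D8 BE E1 82 B5 F0 90 90 B3 F2 AC 8A B4.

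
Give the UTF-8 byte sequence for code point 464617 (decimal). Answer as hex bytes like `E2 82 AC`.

U+716E9 = 0x716E9 = 464617 decimal. In range U+10000–U+10FFFF → 4-byte form: 11110xxx 10xxxxxx 10xxxxxx 10xxxxxx.
Binary (21 bits): 001110001011011101001.
Split 3+6+6+6: 001 | 110001 | 011011 | 101001.
Byte 1: 11110001 = 0xF1.
Byte 2: 10110001 = 0xB1.
Byte 3: 10011011 = 0x9B.
Byte 4: 10101001 = 0xA9.

F1 B1 9B A9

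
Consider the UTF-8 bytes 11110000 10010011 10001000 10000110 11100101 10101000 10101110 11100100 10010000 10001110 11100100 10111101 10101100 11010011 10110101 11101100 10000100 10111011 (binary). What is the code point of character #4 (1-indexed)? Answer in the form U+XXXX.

U+4F6C

Offset 0: leading byte 0xF0 = 11110000 → 4-byte char #1 = F0 93 88 86.
Offset 4: leading byte 0xE5 = 11100101 → 3-byte char #2 = E5 A8 AE.
Offset 7: leading byte 0xE4 = 11100100 → 3-byte char #3 = E4 90 8E.
Offset 10: leading byte 0xE4 = 11100100 → 3-byte char #4 = E4 BD AC.
Leading byte 0xE4 = 11100100 matches 1110xxxx → 3-byte sequence.
Byte 1: 0xE4 = 11100100, payload 0100 (4 bits).
Byte 2: 0xBD = 10111101 (10xxxxxx ✓), payload 111101.
Byte 3: 0xAC = 10101100 (10xxxxxx ✓), payload 101100.
Concatenate: 0100111101101100 = 0x4F6C (16 bits → U+4F6C).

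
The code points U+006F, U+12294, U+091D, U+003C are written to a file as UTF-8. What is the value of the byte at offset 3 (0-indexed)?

0x8A

U+006F → 1-byte form 6F at offsets 0–0.
U+12294 → 4-byte form F0 92 8A 94 at offsets 1–4.
Offset 3 falls in char 2's range; it's byte 3 of F0 92 8A 94 = 0x8A.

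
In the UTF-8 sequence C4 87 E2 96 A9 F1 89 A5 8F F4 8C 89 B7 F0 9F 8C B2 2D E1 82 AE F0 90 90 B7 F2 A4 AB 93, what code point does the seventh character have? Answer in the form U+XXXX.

U+10AE

Offset 0: leading byte 0xC4 = 11000100 → 2-byte char #1 = C4 87.
Offset 2: leading byte 0xE2 = 11100010 → 3-byte char #2 = E2 96 A9.
Offset 5: leading byte 0xF1 = 11110001 → 4-byte char #3 = F1 89 A5 8F.
Offset 9: leading byte 0xF4 = 11110100 → 4-byte char #4 = F4 8C 89 B7.
Offset 13: leading byte 0xF0 = 11110000 → 4-byte char #5 = F0 9F 8C B2.
Offset 17: leading byte 0x2D = 00101101 → 1-byte char #6 = 2D.
Offset 18: leading byte 0xE1 = 11100001 → 3-byte char #7 = E1 82 AE.
Leading byte 0xE1 = 11100001 matches 1110xxxx → 3-byte sequence.
Byte 1: 0xE1 = 11100001, payload 0001 (4 bits).
Byte 2: 0x82 = 10000010 (10xxxxxx ✓), payload 000010.
Byte 3: 0xAE = 10101110 (10xxxxxx ✓), payload 101110.
Concatenate: 0001000010101110 = 0x10AE (16 bits → U+10AE).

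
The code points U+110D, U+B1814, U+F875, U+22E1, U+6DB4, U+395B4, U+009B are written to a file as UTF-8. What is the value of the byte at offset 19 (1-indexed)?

0x96

1-indexed offset 19 is 0-indexed offset 18.
U+110D → 3-byte form E1 84 8D at offsets 0–2.
U+B1814 → 4-byte form F2 B1 A0 94 at offsets 3–6.
U+F875 → 3-byte form EF A1 B5 at offsets 7–9.
U+22E1 → 3-byte form E2 8B A1 at offsets 10–12.
U+6DB4 → 3-byte form E6 B6 B4 at offsets 13–15.
U+395B4 → 4-byte form F0 B9 96 B4 at offsets 16–19.
Offset 18 falls in char 6's range; it's byte 3 of F0 B9 96 B4 = 0x96.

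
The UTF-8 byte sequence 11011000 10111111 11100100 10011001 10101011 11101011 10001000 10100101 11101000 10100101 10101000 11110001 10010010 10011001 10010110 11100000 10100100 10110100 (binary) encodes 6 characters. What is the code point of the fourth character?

Offset 0: leading byte 0xD8 = 11011000 → 2-byte char #1 = D8 BF.
Offset 2: leading byte 0xE4 = 11100100 → 3-byte char #2 = E4 99 AB.
Offset 5: leading byte 0xEB = 11101011 → 3-byte char #3 = EB 88 A5.
Offset 8: leading byte 0xE8 = 11101000 → 3-byte char #4 = E8 A5 A8.
Leading byte 0xE8 = 11101000 matches 1110xxxx → 3-byte sequence.
Byte 1: 0xE8 = 11101000, payload 1000 (4 bits).
Byte 2: 0xA5 = 10100101 (10xxxxxx ✓), payload 100101.
Byte 3: 0xA8 = 10101000 (10xxxxxx ✓), payload 101000.
Concatenate: 1000100101101000 = 0x8968 (16 bits → U+8968).

U+8968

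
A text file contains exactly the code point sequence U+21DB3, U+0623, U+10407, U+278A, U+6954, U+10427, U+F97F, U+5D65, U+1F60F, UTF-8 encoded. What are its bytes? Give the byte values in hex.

F0 A1 B6 B3 D8 A3 F0 90 90 87 E2 9E 8A E6 A5 94 F0 90 90 A7 EF A5 BF E5 B5 A5 F0 9F 98 8F

U+21DB3: 4-byte form → F0 A1 B6 B3.
U+0623: 2-byte form → D8 A3.
U+10407: 4-byte form → F0 90 90 87.
U+278A: 3-byte form → E2 9E 8A.
U+6954: 3-byte form → E6 A5 94.
U+10427: 4-byte form → F0 90 90 A7.
U+F97F: 3-byte form → EF A5 BF.
U+5D65: 3-byte form → E5 B5 A5.
U+1F60F: 4-byte form → F0 9F 98 8F.
Concatenated (30 bytes): F0 A1 B6 B3 D8 A3 F0 90 90 87 E2 9E 8A E6 A5 94 F0 90 90 A7 EF A5 BF E5 B5 A5 F0 9F 98 8F.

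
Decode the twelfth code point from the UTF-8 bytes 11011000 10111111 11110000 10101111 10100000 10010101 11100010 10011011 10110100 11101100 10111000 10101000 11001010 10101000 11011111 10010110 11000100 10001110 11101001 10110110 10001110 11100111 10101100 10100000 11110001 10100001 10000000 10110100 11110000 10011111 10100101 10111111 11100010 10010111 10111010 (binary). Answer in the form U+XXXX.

U+25FA

Offset 0: leading byte 0xD8 = 11011000 → 2-byte char #1 = D8 BF.
Offset 2: leading byte 0xF0 = 11110000 → 4-byte char #2 = F0 AF A0 95.
Offset 6: leading byte 0xE2 = 11100010 → 3-byte char #3 = E2 9B B4.
Offset 9: leading byte 0xEC = 11101100 → 3-byte char #4 = EC B8 A8.
Offset 12: leading byte 0xCA = 11001010 → 2-byte char #5 = CA A8.
Offset 14: leading byte 0xDF = 11011111 → 2-byte char #6 = DF 96.
Offset 16: leading byte 0xC4 = 11000100 → 2-byte char #7 = C4 8E.
Offset 18: leading byte 0xE9 = 11101001 → 3-byte char #8 = E9 B6 8E.
Offset 21: leading byte 0xE7 = 11100111 → 3-byte char #9 = E7 AC A0.
Offset 24: leading byte 0xF1 = 11110001 → 4-byte char #10 = F1 A1 80 B4.
Offset 28: leading byte 0xF0 = 11110000 → 4-byte char #11 = F0 9F A5 BF.
Offset 32: leading byte 0xE2 = 11100010 → 3-byte char #12 = E2 97 BA.
Leading byte 0xE2 = 11100010 matches 1110xxxx → 3-byte sequence.
Byte 1: 0xE2 = 11100010, payload 0010 (4 bits).
Byte 2: 0x97 = 10010111 (10xxxxxx ✓), payload 010111.
Byte 3: 0xBA = 10111010 (10xxxxxx ✓), payload 111010.
Concatenate: 0010010111111010 = 0x25FA (16 bits → U+25FA).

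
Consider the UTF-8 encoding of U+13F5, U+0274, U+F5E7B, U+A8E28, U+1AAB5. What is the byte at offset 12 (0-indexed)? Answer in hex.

0xA8

U+13F5 → 3-byte form E1 8F B5 at offsets 0–2.
U+0274 → 2-byte form C9 B4 at offsets 3–4.
U+F5E7B → 4-byte form F3 B5 B9 BB at offsets 5–8.
U+A8E28 → 4-byte form F2 A8 B8 A8 at offsets 9–12.
Offset 12 falls in char 4's range; it's byte 4 of F2 A8 B8 A8 = 0xA8.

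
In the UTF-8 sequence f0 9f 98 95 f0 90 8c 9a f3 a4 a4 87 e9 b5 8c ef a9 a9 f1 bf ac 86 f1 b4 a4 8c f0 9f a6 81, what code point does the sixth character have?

U+7FB06

Offset 0: leading byte 0xF0 = 11110000 → 4-byte char #1 = F0 9F 98 95.
Offset 4: leading byte 0xF0 = 11110000 → 4-byte char #2 = F0 90 8C 9A.
Offset 8: leading byte 0xF3 = 11110011 → 4-byte char #3 = F3 A4 A4 87.
Offset 12: leading byte 0xE9 = 11101001 → 3-byte char #4 = E9 B5 8C.
Offset 15: leading byte 0xEF = 11101111 → 3-byte char #5 = EF A9 A9.
Offset 18: leading byte 0xF1 = 11110001 → 4-byte char #6 = F1 BF AC 86.
Leading byte 0xF1 = 11110001 matches 11110xxx → 4-byte sequence.
Byte 1: 0xF1 = 11110001, payload 001 (3 bits).
Byte 2: 0xBF = 10111111 (10xxxxxx ✓), payload 111111.
Byte 3: 0xAC = 10101100 (10xxxxxx ✓), payload 101100.
Byte 4: 0x86 = 10000110 (10xxxxxx ✓), payload 000110.
Concatenate: 001111111101100000110 = 0x7FB06 (21 bits → U+7FB06).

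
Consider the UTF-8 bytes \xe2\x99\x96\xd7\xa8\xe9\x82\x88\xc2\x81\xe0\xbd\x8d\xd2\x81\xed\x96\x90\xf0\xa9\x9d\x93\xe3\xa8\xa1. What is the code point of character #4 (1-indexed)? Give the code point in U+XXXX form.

Offset 0: leading byte 0xE2 = 11100010 → 3-byte char #1 = E2 99 96.
Offset 3: leading byte 0xD7 = 11010111 → 2-byte char #2 = D7 A8.
Offset 5: leading byte 0xE9 = 11101001 → 3-byte char #3 = E9 82 88.
Offset 8: leading byte 0xC2 = 11000010 → 2-byte char #4 = C2 81.
Leading byte 0xC2 = 11000010 matches 110xxxxx → 2-byte sequence.
Byte 1: 0xC2 = 11000010, payload 00010 (5 bits).
Byte 2: 0x81 = 10000001 (10xxxxxx ✓), payload 000001.
Concatenate: 00010000001 = 0x81 (11 bits → U+0081).

U+0081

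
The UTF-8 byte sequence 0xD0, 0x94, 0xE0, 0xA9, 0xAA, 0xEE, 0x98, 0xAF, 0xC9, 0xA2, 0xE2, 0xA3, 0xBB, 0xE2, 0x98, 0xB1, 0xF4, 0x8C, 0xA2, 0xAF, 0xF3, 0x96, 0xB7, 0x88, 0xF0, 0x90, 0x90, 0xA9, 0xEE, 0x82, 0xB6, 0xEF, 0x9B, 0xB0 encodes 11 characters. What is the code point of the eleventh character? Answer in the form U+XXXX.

Offset 0: leading byte 0xD0 = 11010000 → 2-byte char #1 = D0 94.
Offset 2: leading byte 0xE0 = 11100000 → 3-byte char #2 = E0 A9 AA.
Offset 5: leading byte 0xEE = 11101110 → 3-byte char #3 = EE 98 AF.
Offset 8: leading byte 0xC9 = 11001001 → 2-byte char #4 = C9 A2.
Offset 10: leading byte 0xE2 = 11100010 → 3-byte char #5 = E2 A3 BB.
Offset 13: leading byte 0xE2 = 11100010 → 3-byte char #6 = E2 98 B1.
Offset 16: leading byte 0xF4 = 11110100 → 4-byte char #7 = F4 8C A2 AF.
Offset 20: leading byte 0xF3 = 11110011 → 4-byte char #8 = F3 96 B7 88.
Offset 24: leading byte 0xF0 = 11110000 → 4-byte char #9 = F0 90 90 A9.
Offset 28: leading byte 0xEE = 11101110 → 3-byte char #10 = EE 82 B6.
Offset 31: leading byte 0xEF = 11101111 → 3-byte char #11 = EF 9B B0.
Leading byte 0xEF = 11101111 matches 1110xxxx → 3-byte sequence.
Byte 1: 0xEF = 11101111, payload 1111 (4 bits).
Byte 2: 0x9B = 10011011 (10xxxxxx ✓), payload 011011.
Byte 3: 0xB0 = 10110000 (10xxxxxx ✓), payload 110000.
Concatenate: 1111011011110000 = 0xF6F0 (16 bits → U+F6F0).

U+F6F0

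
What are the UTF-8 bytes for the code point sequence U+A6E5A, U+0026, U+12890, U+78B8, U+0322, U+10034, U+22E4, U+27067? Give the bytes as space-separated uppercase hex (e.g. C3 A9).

U+A6E5A: 4-byte form → F2 A6 B9 9A.
U+0026: 1-byte form → 26.
U+12890: 4-byte form → F0 92 A2 90.
U+78B8: 3-byte form → E7 A2 B8.
U+0322: 2-byte form → CC A2.
U+10034: 4-byte form → F0 90 80 B4.
U+22E4: 3-byte form → E2 8B A4.
U+27067: 4-byte form → F0 A7 81 A7.
Concatenated (25 bytes): F2 A6 B9 9A 26 F0 92 A2 90 E7 A2 B8 CC A2 F0 90 80 B4 E2 8B A4 F0 A7 81 A7.

F2 A6 B9 9A 26 F0 92 A2 90 E7 A2 B8 CC A2 F0 90 80 B4 E2 8B A4 F0 A7 81 A7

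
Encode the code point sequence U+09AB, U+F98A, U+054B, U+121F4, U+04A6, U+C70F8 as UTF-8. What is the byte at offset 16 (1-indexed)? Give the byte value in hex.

0x87

1-indexed offset 16 is 0-indexed offset 15.
U+09AB → 3-byte form E0 A6 AB at offsets 0–2.
U+F98A → 3-byte form EF A6 8A at offsets 3–5.
U+054B → 2-byte form D5 8B at offsets 6–7.
U+121F4 → 4-byte form F0 92 87 B4 at offsets 8–11.
U+04A6 → 2-byte form D2 A6 at offsets 12–13.
U+C70F8 → 4-byte form F3 87 83 B8 at offsets 14–17.
Offset 15 falls in char 6's range; it's byte 2 of F3 87 83 B8 = 0x87.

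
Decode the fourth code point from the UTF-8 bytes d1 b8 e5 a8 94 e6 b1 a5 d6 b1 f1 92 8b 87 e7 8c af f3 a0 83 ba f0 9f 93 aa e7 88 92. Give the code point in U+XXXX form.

U+05B1

Offset 0: leading byte 0xD1 = 11010001 → 2-byte char #1 = D1 B8.
Offset 2: leading byte 0xE5 = 11100101 → 3-byte char #2 = E5 A8 94.
Offset 5: leading byte 0xE6 = 11100110 → 3-byte char #3 = E6 B1 A5.
Offset 8: leading byte 0xD6 = 11010110 → 2-byte char #4 = D6 B1.
Leading byte 0xD6 = 11010110 matches 110xxxxx → 2-byte sequence.
Byte 1: 0xD6 = 11010110, payload 10110 (5 bits).
Byte 2: 0xB1 = 10110001 (10xxxxxx ✓), payload 110001.
Concatenate: 10110110001 = 0x5B1 (11 bits → U+05B1).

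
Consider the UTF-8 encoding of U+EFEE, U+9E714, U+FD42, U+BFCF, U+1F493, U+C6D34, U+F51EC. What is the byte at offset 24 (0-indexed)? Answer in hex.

0xAC

U+EFEE → 3-byte form EE BF AE at offsets 0–2.
U+9E714 → 4-byte form F2 9E 9C 94 at offsets 3–6.
U+FD42 → 3-byte form EF B5 82 at offsets 7–9.
U+BFCF → 3-byte form EB BF 8F at offsets 10–12.
U+1F493 → 4-byte form F0 9F 92 93 at offsets 13–16.
U+C6D34 → 4-byte form F3 86 B4 B4 at offsets 17–20.
U+F51EC → 4-byte form F3 B5 87 AC at offsets 21–24.
Offset 24 falls in char 7's range; it's byte 4 of F3 B5 87 AC = 0xAC.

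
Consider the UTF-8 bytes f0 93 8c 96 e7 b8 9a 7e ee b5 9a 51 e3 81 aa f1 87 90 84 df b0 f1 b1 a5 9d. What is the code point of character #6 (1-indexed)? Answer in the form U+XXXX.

Offset 0: leading byte 0xF0 = 11110000 → 4-byte char #1 = F0 93 8C 96.
Offset 4: leading byte 0xE7 = 11100111 → 3-byte char #2 = E7 B8 9A.
Offset 7: leading byte 0x7E = 01111110 → 1-byte char #3 = 7E.
Offset 8: leading byte 0xEE = 11101110 → 3-byte char #4 = EE B5 9A.
Offset 11: leading byte 0x51 = 01010001 → 1-byte char #5 = 51.
Offset 12: leading byte 0xE3 = 11100011 → 3-byte char #6 = E3 81 AA.
Leading byte 0xE3 = 11100011 matches 1110xxxx → 3-byte sequence.
Byte 1: 0xE3 = 11100011, payload 0011 (4 bits).
Byte 2: 0x81 = 10000001 (10xxxxxx ✓), payload 000001.
Byte 3: 0xAA = 10101010 (10xxxxxx ✓), payload 101010.
Concatenate: 0011000001101010 = 0x306A (16 bits → U+306A).

U+306A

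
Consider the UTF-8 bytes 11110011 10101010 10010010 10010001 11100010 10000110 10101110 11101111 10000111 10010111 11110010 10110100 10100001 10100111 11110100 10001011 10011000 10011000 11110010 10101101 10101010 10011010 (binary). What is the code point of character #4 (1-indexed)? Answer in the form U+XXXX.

Offset 0: leading byte 0xF3 = 11110011 → 4-byte char #1 = F3 AA 92 91.
Offset 4: leading byte 0xE2 = 11100010 → 3-byte char #2 = E2 86 AE.
Offset 7: leading byte 0xEF = 11101111 → 3-byte char #3 = EF 87 97.
Offset 10: leading byte 0xF2 = 11110010 → 4-byte char #4 = F2 B4 A1 A7.
Leading byte 0xF2 = 11110010 matches 11110xxx → 4-byte sequence.
Byte 1: 0xF2 = 11110010, payload 010 (3 bits).
Byte 2: 0xB4 = 10110100 (10xxxxxx ✓), payload 110100.
Byte 3: 0xA1 = 10100001 (10xxxxxx ✓), payload 100001.
Byte 4: 0xA7 = 10100111 (10xxxxxx ✓), payload 100111.
Concatenate: 010110100100001100111 = 0xB4867 (21 bits → U+B4867).

U+B4867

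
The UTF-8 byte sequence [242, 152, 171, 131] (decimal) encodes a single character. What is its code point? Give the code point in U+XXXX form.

Leading byte 0xF2 = 11110010 matches 11110xxx → 4-byte sequence.
Byte 1: 0xF2 = 11110010, payload 010 (3 bits).
Byte 2: 0x98 = 10011000 (10xxxxxx ✓), payload 011000.
Byte 3: 0xAB = 10101011 (10xxxxxx ✓), payload 101011.
Byte 4: 0x83 = 10000011 (10xxxxxx ✓), payload 000011.
Concatenate: 010011000101011000011 = 0x98AC3 (21 bits → U+98AC3).

U+98AC3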